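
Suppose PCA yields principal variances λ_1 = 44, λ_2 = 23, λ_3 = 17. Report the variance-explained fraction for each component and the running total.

Step 1 — total variance = trace(Sigma) = Σ λ_i = 44 + 23 + 17 = 84.

Step 2 — fraction explained by component i = λ_i / Σ λ:
  PC1: 44/84 = 0.5238
  PC2: 23/84 = 0.2738
  PC3: 17/84 = 0.2024

Step 3 — cumulative fraction after k components = (λ_1 + ... + λ_k) / Σ λ:
  k = 1: 44/84 = 0.5238
  k = 2: (44 + 23)/84 = 67/84 = 0.7976
  k = 3: (44 + 23 + 17)/84 = 84/84 = 1

Summary (fraction, with percent):

explained: PC1 0.5238 (52.38%), PC2 0.2738 (27.38%), PC3 0.2024 (20.24%);  cumulative: 0.5238, 0.7976, 1


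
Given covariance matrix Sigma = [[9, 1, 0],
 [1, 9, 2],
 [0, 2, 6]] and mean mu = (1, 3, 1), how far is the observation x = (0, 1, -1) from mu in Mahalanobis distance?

Step 1 — centre the observation: (x - mu) = (-1, -2, -2).

Step 2 — invert Sigma (cofactor / det for 3×3, or solve directly):
  Sigma^{-1} = [[0.1126, -0.0135, 0.0045],
 [-0.0135, 0.1216, -0.0405],
 [0.0045, -0.0405, 0.1802]].

Step 3 — form the quadratic (x - mu)^T · Sigma^{-1} · (x - mu):
  Sigma^{-1} · (x - mu) = (-0.0946, -0.1486, -0.2838).
  (x - mu)^T · [Sigma^{-1} · (x - mu)] = (-1)·(-0.0946) + (-2)·(-0.1486) + (-2)·(-0.2838) = 0.9595.

Step 4 — take square root: d = √(0.9595) ≈ 0.9795.

d(x, mu) = √(0.9595) ≈ 0.9795


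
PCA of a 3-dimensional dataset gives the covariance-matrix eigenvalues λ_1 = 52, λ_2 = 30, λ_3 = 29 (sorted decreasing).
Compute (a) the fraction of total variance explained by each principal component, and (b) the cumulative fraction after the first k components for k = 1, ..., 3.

Step 1 — total variance = trace(Sigma) = Σ λ_i = 52 + 30 + 29 = 111.

Step 2 — fraction explained by component i = λ_i / Σ λ:
  PC1: 52/111 = 0.4685
  PC2: 30/111 = 0.2703
  PC3: 29/111 = 0.2613

Step 3 — cumulative fraction after k components = (λ_1 + ... + λ_k) / Σ λ:
  k = 1: 52/111 = 0.4685
  k = 2: (52 + 30)/111 = 82/111 = 0.7387
  k = 3: (52 + 30 + 29)/111 = 111/111 = 1

Summary (fraction, with percent):

explained: PC1 0.4685 (46.85%), PC2 0.2703 (27.03%), PC3 0.2613 (26.13%);  cumulative: 0.4685, 0.7387, 1


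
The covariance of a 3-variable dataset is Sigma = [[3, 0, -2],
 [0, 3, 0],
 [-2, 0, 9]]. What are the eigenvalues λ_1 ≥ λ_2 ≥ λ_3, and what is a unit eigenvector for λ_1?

Step 1 — characteristic polynomial p(λ) = det(λI - Sigma) = λ³ - tr·λ² + c_1·λ - det, where tr = trace, c_1 = sum of the principal 2×2 minors, det = det(Sigma):
  tr = 3 + 3 + 9 = 15,
  c_1 = (3·3 - (0)²) + (3·9 - (-2)²) + (3·9 - (0)²) = 9 + 23 + 27 = 59,
  det = 3·(3·9 - (0)²) - (0)·((0)·9 - (0)·(-2)) + (-2)·((0)·(0) - 3·(-2)) = 3·(27) - (0)·(0) + (-2)·(6) = 69.
  So p(λ) = λ³ - 15λ² + 59λ - 69.
Step 2 — look for an integer root (rational root theorem: any rational root is an integer divisor of 69). Testing λ = 3:
  p(3) = 27 - 135 + 177 - 69 = 0  ✓
  Dividing out (λ - 3): p(λ) = (λ - 3)(λ² - 12λ + 23).
Step 3 — remaining eigenvalues from the quadratic λ² - 12λ + 23 = 0:
  Δ = 12² - 4·23 = 144 - 92 = 52,  λ = (12 ± √52)/2 = (12 ± 7.2111)/2 ≈ 9.6056 or 2.3944.
  Sorted: λ_1 = 9.6056,  λ_2 = 3,  λ_3 = 2.3944  (check: sum = 15 = tr ✓).

Step 4 — unit eigenvector for λ_1 ≈ 9.6056: v spans the null space of (Sigma - λ_1 I), whose rows are
  r_1 = (-6.6056, 0, -2),  r_2 = (0, -6.6056, 0),  r_3 = (-2, 0, -0.6056).
  v is orthogonal to every row, so take v ∝ r_1 × r_2 = ((0)·(0) - (-2)·(-6.6056), (-2)·(0) - (-6.6056)·(0), (-6.6056)·(-6.6056) - (0)·(0)) ≈ (-13.2111, 0, 43.6333).
  Rescale (multiply by -1 so the first nonzero entry is positive): u = (13.2111, 0, -43.6333).
  ||u|| = √((13.2111)² + (0)² + (-43.6333)²) = √(2078.3988) ≈ 45.5895,  v_1 = u/||u|| ≈ (0.2898, 0, -0.9571) (||v_1|| = 1).

λ_1 = 9.6056,  λ_2 = 3,  λ_3 = 2.3944;  v_1 ≈ (0.2898, 0, -0.9571)


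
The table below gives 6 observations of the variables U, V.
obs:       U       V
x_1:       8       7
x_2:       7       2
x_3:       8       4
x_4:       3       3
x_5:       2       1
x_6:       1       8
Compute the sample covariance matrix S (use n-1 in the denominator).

Step 1 — column means:
  mean(U) = (8 + 7 + 8 + 3 + 2 + 1) / 6 = 29/6 = 4.8333
  mean(V) = (7 + 2 + 4 + 3 + 1 + 8) / 6 = 25/6 = 4.1667

Step 2 — sample covariance S[i,j] = (1/(n-1)) · Σ_k (x_{k,i} - mean_i) · (x_{k,j} - mean_j), with n-1 = 5.
  S[U,U] = ((3.1667)·(3.1667) + (2.1667)·(2.1667) + (3.1667)·(3.1667) + (-1.8333)·(-1.8333) + (-2.8333)·(-2.8333) + (-3.8333)·(-3.8333)) / 5 = 50.8333/5 = 10.1667
  S[U,V] = ((3.1667)·(2.8333) + (2.1667)·(-2.1667) + (3.1667)·(-0.1667) + (-1.8333)·(-1.1667) + (-2.8333)·(-3.1667) + (-3.8333)·(3.8333)) / 5 = 0.1667/5 = 0.0333
  S[V,V] = ((2.8333)·(2.8333) + (-2.1667)·(-2.1667) + (-0.1667)·(-0.1667) + (-1.1667)·(-1.1667) + (-3.1667)·(-3.1667) + (3.8333)·(3.8333)) / 5 = 38.8333/5 = 7.7667

S is symmetric (S[j,i] = S[i,j]). Assembling:

S = [[10.1667, 0.0333],
 [0.0333, 7.7667]]


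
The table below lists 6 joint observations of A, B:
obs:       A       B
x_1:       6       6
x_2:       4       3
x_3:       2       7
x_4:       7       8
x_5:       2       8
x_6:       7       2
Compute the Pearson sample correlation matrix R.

Step 1 — column means:
  mean(A) = (6 + 4 + 2 + 7 + 2 + 7) / 6 = 28/6 = 4.6667
  mean(B) = (6 + 3 + 7 + 8 + 8 + 2) / 6 = 34/6 = 5.6667

Step 2 — sample variances and covariances s[i,j] = (1/(n-1)) · Σ_k (x_{k,i} - mean_i) · (x_{k,j} - mean_j), with n-1 = 5:
  s[A,A] = ((1.3333)·(1.3333) + (-0.6667)·(-0.6667) + (-2.6667)·(-2.6667) + (2.3333)·(2.3333) + (-2.6667)·(-2.6667) + (2.3333)·(2.3333)) / 5 = 27.3333/5 = 5.4667
  s[A,B] = ((1.3333)·(0.3333) + (-0.6667)·(-2.6667) + (-2.6667)·(1.3333) + (2.3333)·(2.3333) + (-2.6667)·(2.3333) + (2.3333)·(-3.6667)) / 5 = -10.6667/5 = -2.1333
  s[B,B] = ((0.3333)·(0.3333) + (-2.6667)·(-2.6667) + (1.3333)·(1.3333) + (2.3333)·(2.3333) + (2.3333)·(2.3333) + (-3.6667)·(-3.6667)) / 5 = 33.3333/5 = 6.6667
  Sample standard deviations s_i = √(s[i,i]):
  s(A) = √(5.4667) = 2.3381
  s(B) = √(6.6667) = 2.582

Step 3 — r_{ij} = s_{ij} / (s_i · s_j):
  r[A,A] = 1 (diagonal).
  r[A,B] = -2.1333 / (2.3381 · 2.582) = -2.1333 / 6.0369 = -0.3534
  r[B,B] = 1 (diagonal).

R is symmetric with unit diagonal. Assembling:

R = [[1, -0.3534],
 [-0.3534, 1]]


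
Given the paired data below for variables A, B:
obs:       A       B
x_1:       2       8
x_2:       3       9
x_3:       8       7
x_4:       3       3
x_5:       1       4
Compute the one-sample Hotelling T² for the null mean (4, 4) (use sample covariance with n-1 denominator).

Step 1 — sample mean vector:
  mean(A) = (2 + 3 + 8 + 3 + 1) / 5 = 17/5 = 3.4
  mean(B) = (8 + 9 + 7 + 3 + 4) / 5 = 31/5 = 6.2
  x̄ = (3.4, 6.2),  deviation x̄ - mu_0 = (3.4, 6.2) - (4, 4) = (-0.6, 2.2).

Step 2 — sample covariance matrix, S[i,j] = (1/(n-1)) · Σ_k (x_{k,i} - mean_i) · (x_{k,j} - mean_j), divisor n-1 = 4:
  S[A,A] = ((-1.4)·(-1.4) + (-0.4)·(-0.4) + (4.6)·(4.6) + (-0.4)·(-0.4) + (-2.4)·(-2.4)) / 4 = 29.2/4 = 7.3
  S[A,B] = ((-1.4)·(1.8) + (-0.4)·(2.8) + (4.6)·(0.8) + (-0.4)·(-3.2) + (-2.4)·(-2.2)) / 4 = 6.6/4 = 1.65
  S[B,B] = ((1.8)·(1.8) + (2.8)·(2.8) + (0.8)·(0.8) + (-3.2)·(-3.2) + (-2.2)·(-2.2)) / 4 = 26.8/4 = 6.7
  S = [[7.3, 1.65],
 [1.65, 6.7]].

Step 3 — invert S. det(S) = 7.3·6.7 - (1.65)² = 46.1875.
  S^{-1} = (1/det) · [[d, -b], [-b, a]] = [[0.1451, -0.0357],
 [-0.0357, 0.1581]].

Step 4 — quadratic form (x̄ - mu_0)^T · S^{-1} · (x̄ - mu_0):
  S^{-1} · (x̄ - mu_0) = (-0.1656, 0.3691),
  (x̄ - mu_0)^T · [...] = (-0.6)·(-0.1656) + (2.2)·(0.3691) = 0.9115.

Step 5 — scale by n: T² = 5 · 0.9115 = 4.5575.

T² ≈ 4.5575


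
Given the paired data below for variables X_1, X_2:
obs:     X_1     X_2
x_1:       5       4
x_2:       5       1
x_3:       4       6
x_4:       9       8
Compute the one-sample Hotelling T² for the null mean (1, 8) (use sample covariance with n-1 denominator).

Step 1 — sample mean vector:
  mean(X_1) = (5 + 5 + 4 + 9) / 4 = 23/4 = 5.75
  mean(X_2) = (4 + 1 + 6 + 8) / 4 = 19/4 = 4.75
  x̄ = (5.75, 4.75),  deviation x̄ - mu_0 = (5.75, 4.75) - (1, 8) = (4.75, -3.25).

Step 2 — sample covariance matrix, S[i,j] = (1/(n-1)) · Σ_k (x_{k,i} - mean_i) · (x_{k,j} - mean_j), divisor n-1 = 3:
  S[X_1,X_1] = ((-0.75)·(-0.75) + (-0.75)·(-0.75) + (-1.75)·(-1.75) + (3.25)·(3.25)) / 3 = 14.75/3 = 4.9167
  S[X_1,X_2] = ((-0.75)·(-0.75) + (-0.75)·(-3.75) + (-1.75)·(1.25) + (3.25)·(3.25)) / 3 = 11.75/3 = 3.9167
  S[X_2,X_2] = ((-0.75)·(-0.75) + (-3.75)·(-3.75) + (1.25)·(1.25) + (3.25)·(3.25)) / 3 = 26.75/3 = 8.9167
  S = [[4.9167, 3.9167],
 [3.9167, 8.9167]].

Step 3 — invert S. det(S) = 4.9167·8.9167 - (3.9167)² = 28.5.
  S^{-1} = (1/det) · [[d, -b], [-b, a]] = [[0.3129, -0.1374],
 [-0.1374, 0.1725]].

Step 4 — quadratic form (x̄ - mu_0)^T · S^{-1} · (x̄ - mu_0):
  S^{-1} · (x̄ - mu_0) = (1.9327, -1.2135),
  (x̄ - mu_0)^T · [...] = (4.75)·(1.9327) + (-3.25)·(-1.2135) = 13.1243.

Step 5 — scale by n: T² = 4 · 13.1243 = 52.4971.

T² ≈ 52.4971


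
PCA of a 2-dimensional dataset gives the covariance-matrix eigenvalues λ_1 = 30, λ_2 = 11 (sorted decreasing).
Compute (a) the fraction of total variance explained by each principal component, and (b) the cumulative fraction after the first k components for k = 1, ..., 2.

Step 1 — total variance = trace(Sigma) = Σ λ_i = 30 + 11 = 41.

Step 2 — fraction explained by component i = λ_i / Σ λ:
  PC1: 30/41 = 0.7317
  PC2: 11/41 = 0.2683

Step 3 — cumulative fraction after k components = (λ_1 + ... + λ_k) / Σ λ:
  k = 1: 30/41 = 0.7317
  k = 2: (30 + 11)/41 = 41/41 = 1

Summary (fraction, with percent):

explained: PC1 0.7317 (73.17%), PC2 0.2683 (26.83%);  cumulative: 0.7317, 1


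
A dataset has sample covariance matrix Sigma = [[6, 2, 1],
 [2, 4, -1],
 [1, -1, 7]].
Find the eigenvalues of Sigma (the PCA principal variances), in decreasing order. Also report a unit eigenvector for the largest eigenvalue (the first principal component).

Step 1 — characteristic polynomial p(λ) = det(λI - Sigma) = λ³ - tr·λ² + c_1·λ - det, where tr = trace, c_1 = sum of the principal 2×2 minors, det = det(Sigma):
  tr = 6 + 4 + 7 = 17,
  c_1 = (6·4 - (2)²) + (6·7 - (1)²) + (4·7 - (-1)²) = 20 + 41 + 27 = 88,
  det = 6·(4·7 - (-1)²) - (2)·((2)·7 - (-1)·(1)) + (1)·((2)·(-1) - 4·(1)) = 6·(27) - (2)·(15) + (1)·(-6) = 126.
  So p(λ) = λ³ - 17λ² + 88λ - 126.
Step 2 — look for an integer root (rational root theorem: any rational root is an integer divisor of 126). Testing λ = 7:
  p(7) = 343 - 833 + 616 - 126 = 0  ✓
  Dividing out (λ - 7): p(λ) = (λ - 7)(λ² - 10λ + 18).
Step 3 — remaining eigenvalues from the quadratic λ² - 10λ + 18 = 0:
  Δ = 10² - 4·18 = 100 - 72 = 28,  λ = (10 ± √28)/2 = (10 ± 5.2915)/2 ≈ 7.6458 or 2.3542.
  Sorted: λ_1 = 7.6458,  λ_2 = 7,  λ_3 = 2.3542  (check: sum = 17 = tr ✓).

Step 4 — unit eigenvector for λ_1 ≈ 7.6458: v spans the null space of (Sigma - λ_1 I), whose rows are
  r_1 = (-1.6458, 2, 1),  r_2 = (2, -3.6458, -1),  r_3 = (1, -1, -0.6458).
  v is orthogonal to every row, so take v ∝ r_1 × r_2 = ((2)·(-1) - (1)·(-3.6458), (1)·(2) - (-1.6458)·(-1), (-1.6458)·(-3.6458) - (2)·(2)) ≈ (1.6458, 0.3542, 2).
  Let u = (1.6458, 0.3542, 2).
  ||u|| = √((1.6458)² + (0.3542)² + (2)²) = √(6.834) ≈ 2.6142,  v_1 = u/||u|| ≈ (0.6295, 0.1355, 0.7651) (||v_1|| = 1).

λ_1 = 7.6458,  λ_2 = 7,  λ_3 = 2.3542;  v_1 ≈ (0.6295, 0.1355, 0.7651)


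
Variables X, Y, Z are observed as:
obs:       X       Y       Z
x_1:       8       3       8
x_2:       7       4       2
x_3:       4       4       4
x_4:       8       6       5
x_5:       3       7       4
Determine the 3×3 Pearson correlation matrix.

Step 1 — column means:
  mean(X) = (8 + 7 + 4 + 8 + 3) / 5 = 30/5 = 6
  mean(Y) = (3 + 4 + 4 + 6 + 7) / 5 = 24/5 = 4.8
  mean(Z) = (8 + 2 + 4 + 5 + 4) / 5 = 23/5 = 4.6

Step 2 — sample variances and covariances s[i,j] = (1/(n-1)) · Σ_k (x_{k,i} - mean_i) · (x_{k,j} - mean_j), with n-1 = 4:
  s[X,X] = ((2)·(2) + (1)·(1) + (-2)·(-2) + (2)·(2) + (-3)·(-3)) / 4 = 22/4 = 5.5
  s[X,Y] = ((2)·(-1.8) + (1)·(-0.8) + (-2)·(-0.8) + (2)·(1.2) + (-3)·(2.2)) / 4 = -7/4 = -1.75
  s[X,Z] = ((2)·(3.4) + (1)·(-2.6) + (-2)·(-0.6) + (2)·(0.4) + (-3)·(-0.6)) / 4 = 8/4 = 2
  s[Y,Y] = ((-1.8)·(-1.8) + (-0.8)·(-0.8) + (-0.8)·(-0.8) + (1.2)·(1.2) + (2.2)·(2.2)) / 4 = 10.8/4 = 2.7
  s[Y,Z] = ((-1.8)·(3.4) + (-0.8)·(-2.6) + (-0.8)·(-0.6) + (1.2)·(0.4) + (2.2)·(-0.6)) / 4 = -4.4/4 = -1.1
  s[Z,Z] = ((3.4)·(3.4) + (-2.6)·(-2.6) + (-0.6)·(-0.6) + (0.4)·(0.4) + (-0.6)·(-0.6)) / 4 = 19.2/4 = 4.8
  Sample standard deviations s_i = √(s[i,i]):
  s(X) = √(5.5) = 2.3452
  s(Y) = √(2.7) = 1.6432
  s(Z) = √(4.8) = 2.1909

Step 3 — r_{ij} = s_{ij} / (s_i · s_j):
  r[X,X] = 1 (diagonal).
  r[X,Y] = -1.75 / (2.3452 · 1.6432) = -1.75 / 3.8536 = -0.4541
  r[X,Z] = 2 / (2.3452 · 2.1909) = 2 / 5.1381 = 0.3892
  r[Y,Y] = 1 (diagonal).
  r[Y,Z] = -1.1 / (1.6432 · 2.1909) = -1.1 / 3.6 = -0.3056
  r[Z,Z] = 1 (diagonal).

R is symmetric with unit diagonal. Assembling:

R = [[1, -0.4541, 0.3892],
 [-0.4541, 1, -0.3056],
 [0.3892, -0.3056, 1]]


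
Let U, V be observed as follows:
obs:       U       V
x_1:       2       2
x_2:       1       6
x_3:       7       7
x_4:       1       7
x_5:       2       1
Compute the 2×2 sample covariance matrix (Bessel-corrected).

Step 1 — column means:
  mean(U) = (2 + 1 + 7 + 1 + 2) / 5 = 13/5 = 2.6
  mean(V) = (2 + 6 + 7 + 7 + 1) / 5 = 23/5 = 4.6

Step 2 — sample covariance S[i,j] = (1/(n-1)) · Σ_k (x_{k,i} - mean_i) · (x_{k,j} - mean_j), with n-1 = 4.
  S[U,U] = ((-0.6)·(-0.6) + (-1.6)·(-1.6) + (4.4)·(4.4) + (-1.6)·(-1.6) + (-0.6)·(-0.6)) / 4 = 25.2/4 = 6.3
  S[U,V] = ((-0.6)·(-2.6) + (-1.6)·(1.4) + (4.4)·(2.4) + (-1.6)·(2.4) + (-0.6)·(-3.6)) / 4 = 8.2/4 = 2.05
  S[V,V] = ((-2.6)·(-2.6) + (1.4)·(1.4) + (2.4)·(2.4) + (2.4)·(2.4) + (-3.6)·(-3.6)) / 4 = 33.2/4 = 8.3

S is symmetric (S[j,i] = S[i,j]). Assembling:

S = [[6.3, 2.05],
 [2.05, 8.3]]


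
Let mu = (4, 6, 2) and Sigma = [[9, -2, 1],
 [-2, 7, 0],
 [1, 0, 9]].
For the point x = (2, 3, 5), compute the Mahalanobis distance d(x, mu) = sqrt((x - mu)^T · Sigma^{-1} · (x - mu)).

Step 1 — centre the observation: (x - mu) = (-2, -3, 3).

Step 2 — invert Sigma (cofactor / det for 3×3, or solve directly):
  Sigma^{-1} = [[0.1202, 0.0344, -0.0134],
 [0.0344, 0.1527, -0.0038],
 [-0.0134, -0.0038, 0.1126]].

Step 3 — form the quadratic (x - mu)^T · Sigma^{-1} · (x - mu):
  Sigma^{-1} · (x - mu) = (-0.3836, -0.5382, 0.376).
  (x - mu)^T · [Sigma^{-1} · (x - mu)] = (-2)·(-0.3836) + (-3)·(-0.5382) + (3)·(0.376) = 3.5095.

Step 4 — take square root: d = √(3.5095) ≈ 1.8734.

d(x, mu) = √(3.5095) ≈ 1.8734


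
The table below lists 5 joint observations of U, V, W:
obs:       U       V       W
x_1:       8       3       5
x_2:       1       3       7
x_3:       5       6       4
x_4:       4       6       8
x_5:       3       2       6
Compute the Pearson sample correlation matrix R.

Step 1 — column means:
  mean(U) = (8 + 1 + 5 + 4 + 3) / 5 = 21/5 = 4.2
  mean(V) = (3 + 3 + 6 + 6 + 2) / 5 = 20/5 = 4
  mean(W) = (5 + 7 + 4 + 8 + 6) / 5 = 30/5 = 6

Step 2 — sample variances and covariances s[i,j] = (1/(n-1)) · Σ_k (x_{k,i} - mean_i) · (x_{k,j} - mean_j), with n-1 = 4:
  s[U,U] = ((3.8)·(3.8) + (-3.2)·(-3.2) + (0.8)·(0.8) + (-0.2)·(-0.2) + (-1.2)·(-1.2)) / 4 = 26.8/4 = 6.7
  s[U,V] = ((3.8)·(-1) + (-3.2)·(-1) + (0.8)·(2) + (-0.2)·(2) + (-1.2)·(-2)) / 4 = 3/4 = 0.75
  s[U,W] = ((3.8)·(-1) + (-3.2)·(1) + (0.8)·(-2) + (-0.2)·(2) + (-1.2)·(0)) / 4 = -9/4 = -2.25
  s[V,V] = ((-1)·(-1) + (-1)·(-1) + (2)·(2) + (2)·(2) + (-2)·(-2)) / 4 = 14/4 = 3.5
  s[V,W] = ((-1)·(-1) + (-1)·(1) + (2)·(-2) + (2)·(2) + (-2)·(0)) / 4 = 0/4 = 0
  s[W,W] = ((-1)·(-1) + (1)·(1) + (-2)·(-2) + (2)·(2) + (0)·(0)) / 4 = 10/4 = 2.5
  Sample standard deviations s_i = √(s[i,i]):
  s(U) = √(6.7) = 2.5884
  s(V) = √(3.5) = 1.8708
  s(W) = √(2.5) = 1.5811

Step 3 — r_{ij} = s_{ij} / (s_i · s_j):
  r[U,U] = 1 (diagonal).
  r[U,V] = 0.75 / (2.5884 · 1.8708) = 0.75 / 4.8425 = 0.1549
  r[U,W] = -2.25 / (2.5884 · 1.5811) = -2.25 / 4.0927 = -0.5498
  r[V,V] = 1 (diagonal).
  r[V,W] = 0 / (1.8708 · 1.5811) = 0 / 2.958 = 0
  r[W,W] = 1 (diagonal).

R is symmetric with unit diagonal. Assembling:

R = [[1, 0.1549, -0.5498],
 [0.1549, 1, 0],
 [-0.5498, 0, 1]]


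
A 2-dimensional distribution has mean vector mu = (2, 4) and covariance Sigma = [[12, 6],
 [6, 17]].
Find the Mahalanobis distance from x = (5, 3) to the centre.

Step 1 — centre the observation: (x - mu) = (3, -1).

Step 2 — invert Sigma. det(Sigma) = 12·17 - (6)² = 168.
  Sigma^{-1} = (1/det) · [[d, -b], [-b, a]] = [[0.1012, -0.0357],
 [-0.0357, 0.0714]].

Step 3 — form the quadratic (x - mu)^T · Sigma^{-1} · (x - mu):
  Sigma^{-1} · (x - mu) = (0.3393, -0.1786).
  (x - mu)^T · [Sigma^{-1} · (x - mu)] = (3)·(0.3393) + (-1)·(-0.1786) = 1.1964.

Step 4 — take square root: d = √(1.1964) ≈ 1.0938.

d(x, mu) = √(1.1964) ≈ 1.0938


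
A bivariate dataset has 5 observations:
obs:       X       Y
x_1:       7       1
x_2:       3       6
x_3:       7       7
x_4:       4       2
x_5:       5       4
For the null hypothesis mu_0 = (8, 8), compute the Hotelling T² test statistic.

Step 1 — sample mean vector:
  mean(X) = (7 + 3 + 7 + 4 + 5) / 5 = 26/5 = 5.2
  mean(Y) = (1 + 6 + 7 + 2 + 4) / 5 = 20/5 = 4
  x̄ = (5.2, 4),  deviation x̄ - mu_0 = (5.2, 4) - (8, 8) = (-2.8, -4).

Step 2 — sample covariance matrix, S[i,j] = (1/(n-1)) · Σ_k (x_{k,i} - mean_i) · (x_{k,j} - mean_j), divisor n-1 = 4:
  S[X,X] = ((1.8)·(1.8) + (-2.2)·(-2.2) + (1.8)·(1.8) + (-1.2)·(-1.2) + (-0.2)·(-0.2)) / 4 = 12.8/4 = 3.2
  S[X,Y] = ((1.8)·(-3) + (-2.2)·(2) + (1.8)·(3) + (-1.2)·(-2) + (-0.2)·(0)) / 4 = -2/4 = -0.5
  S[Y,Y] = ((-3)·(-3) + (2)·(2) + (3)·(3) + (-2)·(-2) + (0)·(0)) / 4 = 26/4 = 6.5
  S = [[3.2, -0.5],
 [-0.5, 6.5]].

Step 3 — invert S. det(S) = 3.2·6.5 - (-0.5)² = 20.55.
  S^{-1} = (1/det) · [[d, -b], [-b, a]] = [[0.3163, 0.0243],
 [0.0243, 0.1557]].

Step 4 — quadratic form (x̄ - mu_0)^T · S^{-1} · (x̄ - mu_0):
  S^{-1} · (x̄ - mu_0) = (-0.983, -0.691),
  (x̄ - mu_0)^T · [...] = (-2.8)·(-0.983) + (-4)·(-0.691) = 5.5163.

Step 5 — scale by n: T² = 5 · 5.5163 = 27.5815.

T² ≈ 27.5815


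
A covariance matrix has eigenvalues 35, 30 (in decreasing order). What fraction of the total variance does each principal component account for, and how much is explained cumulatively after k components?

Step 1 — total variance = trace(Sigma) = Σ λ_i = 35 + 30 = 65.

Step 2 — fraction explained by component i = λ_i / Σ λ:
  PC1: 35/65 = 0.5385
  PC2: 30/65 = 0.4615

Step 3 — cumulative fraction after k components = (λ_1 + ... + λ_k) / Σ λ:
  k = 1: 35/65 = 0.5385
  k = 2: (35 + 30)/65 = 65/65 = 1

Summary (fraction, with percent):

explained: PC1 0.5385 (53.85%), PC2 0.4615 (46.15%);  cumulative: 0.5385, 1


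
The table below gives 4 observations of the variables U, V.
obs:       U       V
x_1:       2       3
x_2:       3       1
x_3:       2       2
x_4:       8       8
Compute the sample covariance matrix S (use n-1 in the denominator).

Step 1 — column means:
  mean(U) = (2 + 3 + 2 + 8) / 4 = 15/4 = 3.75
  mean(V) = (3 + 1 + 2 + 8) / 4 = 14/4 = 3.5

Step 2 — sample covariance S[i,j] = (1/(n-1)) · Σ_k (x_{k,i} - mean_i) · (x_{k,j} - mean_j), with n-1 = 3.
  S[U,U] = ((-1.75)·(-1.75) + (-0.75)·(-0.75) + (-1.75)·(-1.75) + (4.25)·(4.25)) / 3 = 24.75/3 = 8.25
  S[U,V] = ((-1.75)·(-0.5) + (-0.75)·(-2.5) + (-1.75)·(-1.5) + (4.25)·(4.5)) / 3 = 24.5/3 = 8.1667
  S[V,V] = ((-0.5)·(-0.5) + (-2.5)·(-2.5) + (-1.5)·(-1.5) + (4.5)·(4.5)) / 3 = 29/3 = 9.6667

S is symmetric (S[j,i] = S[i,j]). Assembling:

S = [[8.25, 8.1667],
 [8.1667, 9.6667]]


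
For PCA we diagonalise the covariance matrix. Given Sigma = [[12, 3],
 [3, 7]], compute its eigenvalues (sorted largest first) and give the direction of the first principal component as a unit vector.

Step 1 — characteristic polynomial of 2×2 Sigma:
  det(Sigma - λI) = λ² - trace · λ + det = 0.
  trace = 12 + 7 = 19, det = 12·7 - (3)² = 75.
Step 2 — discriminant:
  Δ = trace² - 4·det = 361 - 300 = 61.
Step 3 — eigenvalues:
  λ = (trace ± √Δ)/2 = (19 ± 7.8102)/2,
  λ_1 = 13.4051,  λ_2 = 5.5949.

Step 4 — unit eigenvector for λ_1: solve (Sigma - λ_1 I)v = 0. First row:
  (12 - 13.4051)·v_x + (3)·v_y = 0, i.e. (-1.4051)·v_x + (3)·v_y = 0,
  so v ∝ (b, λ_1 - a) = (3, 1.4051) = u.
  ||u|| = √((3)² + (1.4051)²) = √(10.9744) ≈ 3.3128,
  v_1 = u/||u|| ≈ (0.9056, 0.4242) (||v_1|| = 1).

λ_1 = 13.4051,  λ_2 = 5.5949;  v_1 ≈ (0.9056, 0.4242)


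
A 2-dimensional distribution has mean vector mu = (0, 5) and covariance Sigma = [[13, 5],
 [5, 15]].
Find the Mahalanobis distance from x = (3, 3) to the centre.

Step 1 — centre the observation: (x - mu) = (3, -2).

Step 2 — invert Sigma. det(Sigma) = 13·15 - (5)² = 170.
  Sigma^{-1} = (1/det) · [[d, -b], [-b, a]] = [[0.0882, -0.0294],
 [-0.0294, 0.0765]].

Step 3 — form the quadratic (x - mu)^T · Sigma^{-1} · (x - mu):
  Sigma^{-1} · (x - mu) = (0.3235, -0.2412).
  (x - mu)^T · [Sigma^{-1} · (x - mu)] = (3)·(0.3235) + (-2)·(-0.2412) = 1.4529.

Step 4 — take square root: d = √(1.4529) ≈ 1.2054.

d(x, mu) = √(1.4529) ≈ 1.2054


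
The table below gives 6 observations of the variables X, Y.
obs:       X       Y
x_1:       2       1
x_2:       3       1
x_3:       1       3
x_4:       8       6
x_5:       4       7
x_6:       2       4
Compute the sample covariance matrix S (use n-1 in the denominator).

Step 1 — column means:
  mean(X) = (2 + 3 + 1 + 8 + 4 + 2) / 6 = 20/6 = 3.3333
  mean(Y) = (1 + 1 + 3 + 6 + 7 + 4) / 6 = 22/6 = 3.6667

Step 2 — sample covariance S[i,j] = (1/(n-1)) · Σ_k (x_{k,i} - mean_i) · (x_{k,j} - mean_j), with n-1 = 5.
  S[X,X] = ((-1.3333)·(-1.3333) + (-0.3333)·(-0.3333) + (-2.3333)·(-2.3333) + (4.6667)·(4.6667) + (0.6667)·(0.6667) + (-1.3333)·(-1.3333)) / 5 = 31.3333/5 = 6.2667
  S[X,Y] = ((-1.3333)·(-2.6667) + (-0.3333)·(-2.6667) + (-2.3333)·(-0.6667) + (4.6667)·(2.3333) + (0.6667)·(3.3333) + (-1.3333)·(0.3333)) / 5 = 18.6667/5 = 3.7333
  S[Y,Y] = ((-2.6667)·(-2.6667) + (-2.6667)·(-2.6667) + (-0.6667)·(-0.6667) + (2.3333)·(2.3333) + (3.3333)·(3.3333) + (0.3333)·(0.3333)) / 5 = 31.3333/5 = 6.2667

S is symmetric (S[j,i] = S[i,j]). Assembling:

S = [[6.2667, 3.7333],
 [3.7333, 6.2667]]


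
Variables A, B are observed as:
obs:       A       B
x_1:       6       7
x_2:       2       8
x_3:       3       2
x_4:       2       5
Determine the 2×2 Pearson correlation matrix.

Step 1 — column means:
  mean(A) = (6 + 2 + 3 + 2) / 4 = 13/4 = 3.25
  mean(B) = (7 + 8 + 2 + 5) / 4 = 22/4 = 5.5

Step 2 — sample variances and covariances s[i,j] = (1/(n-1)) · Σ_k (x_{k,i} - mean_i) · (x_{k,j} - mean_j), with n-1 = 3:
  s[A,A] = ((2.75)·(2.75) + (-1.25)·(-1.25) + (-0.25)·(-0.25) + (-1.25)·(-1.25)) / 3 = 10.75/3 = 3.5833
  s[A,B] = ((2.75)·(1.5) + (-1.25)·(2.5) + (-0.25)·(-3.5) + (-1.25)·(-0.5)) / 3 = 2.5/3 = 0.8333
  s[B,B] = ((1.5)·(1.5) + (2.5)·(2.5) + (-3.5)·(-3.5) + (-0.5)·(-0.5)) / 3 = 21/3 = 7
  Sample standard deviations s_i = √(s[i,i]):
  s(A) = √(3.5833) = 1.893
  s(B) = √(7) = 2.6458

Step 3 — r_{ij} = s_{ij} / (s_i · s_j):
  r[A,A] = 1 (diagonal).
  r[A,B] = 0.8333 / (1.893 · 2.6458) = 0.8333 / 5.0083 = 0.1664
  r[B,B] = 1 (diagonal).

R is symmetric with unit diagonal. Assembling:

R = [[1, 0.1664],
 [0.1664, 1]]


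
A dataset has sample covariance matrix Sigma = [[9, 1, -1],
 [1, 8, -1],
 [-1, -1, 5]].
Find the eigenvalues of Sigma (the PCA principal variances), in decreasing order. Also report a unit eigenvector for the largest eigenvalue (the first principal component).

Step 1 — characteristic polynomial p(λ) = det(λI - Sigma) = λ³ - tr·λ² + c_1·λ - det, where tr = trace, c_1 = sum of the principal 2×2 minors, det = det(Sigma):
  tr = 9 + 8 + 5 = 22,
  c_1 = (9·8 - (1)²) + (9·5 - (-1)²) + (8·5 - (-1)²) = 71 + 44 + 39 = 154,
  det = 9·(8·5 - (-1)²) - (1)·((1)·5 - (-1)·(-1)) + (-1)·((1)·(-1) - 8·(-1)) = 9·(39) - (1)·(4) + (-1)·(7) = 340.
  So p(λ) = λ³ - 22λ² + 154λ - 340.
Step 2 — look for an integer root (rational root theorem: any rational root is an integer divisor of 340). Testing λ = 10:
  p(10) = 1000 - 2200 + 1540 - 340 = 0  ✓
  Dividing out (λ - 10): p(λ) = (λ - 10)(λ² - 12λ + 34).
Step 3 — remaining eigenvalues from the quadratic λ² - 12λ + 34 = 0:
  Δ = 12² - 4·34 = 144 - 136 = 8,  λ = (12 ± √8)/2 = (12 ± 2.8284)/2 ≈ 7.4142 or 4.5858.
  Sorted: λ_1 = 10,  λ_2 = 7.4142,  λ_3 = 4.5858  (check: sum = 22 = tr ✓).

Step 4 — unit eigenvector for λ_1 = 10: v spans the null space of (Sigma - λ_1 I), whose rows are
  r_1 = (-1, 1, -1),  r_2 = (1, -2, -1),  r_3 = (-1, -1, -5).
  v is orthogonal to every row, so take v ∝ r_1 × r_2 = ((1)·(-1) - (-1)·(-2), (-1)·(1) - (-1)·(-1), (-1)·(-2) - (1)·(1)) = (-3, -2, 1).
  Rescale (multiply by -1 so the first nonzero entry is positive): u = (3, 2, -1).
  ||u|| = √((3)² + (2)² + (-1)²) = √(14) ≈ 3.7417,  v_1 = u/||u|| ≈ (0.8018, 0.5345, -0.2673) (||v_1|| = 1).

λ_1 = 10,  λ_2 = 7.4142,  λ_3 = 4.5858;  v_1 ≈ (0.8018, 0.5345, -0.2673)


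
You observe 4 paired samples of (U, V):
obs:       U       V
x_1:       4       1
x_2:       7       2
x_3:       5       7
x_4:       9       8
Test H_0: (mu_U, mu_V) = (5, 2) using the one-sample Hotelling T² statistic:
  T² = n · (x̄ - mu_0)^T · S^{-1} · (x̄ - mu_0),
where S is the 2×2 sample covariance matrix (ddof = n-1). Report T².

Step 1 — sample mean vector:
  mean(U) = (4 + 7 + 5 + 9) / 4 = 25/4 = 6.25
  mean(V) = (1 + 2 + 7 + 8) / 4 = 18/4 = 4.5
  x̄ = (6.25, 4.5),  deviation x̄ - mu_0 = (6.25, 4.5) - (5, 2) = (1.25, 2.5).

Step 2 — sample covariance matrix, S[i,j] = (1/(n-1)) · Σ_k (x_{k,i} - mean_i) · (x_{k,j} - mean_j), divisor n-1 = 3:
  S[U,U] = ((-2.25)·(-2.25) + (0.75)·(0.75) + (-1.25)·(-1.25) + (2.75)·(2.75)) / 3 = 14.75/3 = 4.9167
  S[U,V] = ((-2.25)·(-3.5) + (0.75)·(-2.5) + (-1.25)·(2.5) + (2.75)·(3.5)) / 3 = 12.5/3 = 4.1667
  S[V,V] = ((-3.5)·(-3.5) + (-2.5)·(-2.5) + (2.5)·(2.5) + (3.5)·(3.5)) / 3 = 37/3 = 12.3333
  S = [[4.9167, 4.1667],
 [4.1667, 12.3333]].

Step 3 — invert S. det(S) = 4.9167·12.3333 - (4.1667)² = 43.2778.
  S^{-1} = (1/det) · [[d, -b], [-b, a]] = [[0.285, -0.0963],
 [-0.0963, 0.1136]].

Step 4 — quadratic form (x̄ - mu_0)^T · S^{-1} · (x̄ - mu_0):
  S^{-1} · (x̄ - mu_0) = (0.1155, 0.1637),
  (x̄ - mu_0)^T · [...] = (1.25)·(0.1155) + (2.5)·(0.1637) = 0.5536.

Step 5 — scale by n: T² = 4 · 0.5536 = 2.2144.

T² ≈ 2.2144


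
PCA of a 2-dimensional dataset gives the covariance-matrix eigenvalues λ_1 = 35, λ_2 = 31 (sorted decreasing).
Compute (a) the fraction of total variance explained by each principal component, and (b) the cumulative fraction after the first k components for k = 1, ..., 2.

Step 1 — total variance = trace(Sigma) = Σ λ_i = 35 + 31 = 66.

Step 2 — fraction explained by component i = λ_i / Σ λ:
  PC1: 35/66 = 0.5303
  PC2: 31/66 = 0.4697

Step 3 — cumulative fraction after k components = (λ_1 + ... + λ_k) / Σ λ:
  k = 1: 35/66 = 0.5303
  k = 2: (35 + 31)/66 = 66/66 = 1

Summary (fraction, with percent):

explained: PC1 0.5303 (53.03%), PC2 0.4697 (46.97%);  cumulative: 0.5303, 1


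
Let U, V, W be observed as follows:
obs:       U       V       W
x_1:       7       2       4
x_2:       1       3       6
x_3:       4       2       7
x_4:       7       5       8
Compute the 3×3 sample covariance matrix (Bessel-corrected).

Step 1 — column means:
  mean(U) = (7 + 1 + 4 + 7) / 4 = 19/4 = 4.75
  mean(V) = (2 + 3 + 2 + 5) / 4 = 12/4 = 3
  mean(W) = (4 + 6 + 7 + 8) / 4 = 25/4 = 6.25

Step 2 — sample covariance S[i,j] = (1/(n-1)) · Σ_k (x_{k,i} - mean_i) · (x_{k,j} - mean_j), with n-1 = 3.
  S[U,U] = ((2.25)·(2.25) + (-3.75)·(-3.75) + (-0.75)·(-0.75) + (2.25)·(2.25)) / 3 = 24.75/3 = 8.25
  S[U,V] = ((2.25)·(-1) + (-3.75)·(0) + (-0.75)·(-1) + (2.25)·(2)) / 3 = 3/3 = 1
  S[U,W] = ((2.25)·(-2.25) + (-3.75)·(-0.25) + (-0.75)·(0.75) + (2.25)·(1.75)) / 3 = -0.75/3 = -0.25
  S[V,V] = ((-1)·(-1) + (0)·(0) + (-1)·(-1) + (2)·(2)) / 3 = 6/3 = 2
  S[V,W] = ((-1)·(-2.25) + (0)·(-0.25) + (-1)·(0.75) + (2)·(1.75)) / 3 = 5/3 = 1.6667
  S[W,W] = ((-2.25)·(-2.25) + (-0.25)·(-0.25) + (0.75)·(0.75) + (1.75)·(1.75)) / 3 = 8.75/3 = 2.9167

S is symmetric (S[j,i] = S[i,j]). Assembling:

S = [[8.25, 1, -0.25],
 [1, 2, 1.6667],
 [-0.25, 1.6667, 2.9167]]


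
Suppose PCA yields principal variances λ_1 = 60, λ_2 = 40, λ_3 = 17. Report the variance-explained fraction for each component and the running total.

Step 1 — total variance = trace(Sigma) = Σ λ_i = 60 + 40 + 17 = 117.

Step 2 — fraction explained by component i = λ_i / Σ λ:
  PC1: 60/117 = 0.5128
  PC2: 40/117 = 0.3419
  PC3: 17/117 = 0.1453

Step 3 — cumulative fraction after k components = (λ_1 + ... + λ_k) / Σ λ:
  k = 1: 60/117 = 0.5128
  k = 2: (60 + 40)/117 = 100/117 = 0.8547
  k = 3: (60 + 40 + 17)/117 = 117/117 = 1

Summary (fraction, with percent):

explained: PC1 0.5128 (51.28%), PC2 0.3419 (34.19%), PC3 0.1453 (14.53%);  cumulative: 0.5128, 0.8547, 1


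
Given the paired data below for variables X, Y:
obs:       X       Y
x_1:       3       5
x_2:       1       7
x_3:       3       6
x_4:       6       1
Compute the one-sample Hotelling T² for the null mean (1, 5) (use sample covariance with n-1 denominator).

Step 1 — sample mean vector:
  mean(X) = (3 + 1 + 3 + 6) / 4 = 13/4 = 3.25
  mean(Y) = (5 + 7 + 6 + 1) / 4 = 19/4 = 4.75
  x̄ = (3.25, 4.75),  deviation x̄ - mu_0 = (3.25, 4.75) - (1, 5) = (2.25, -0.25).

Step 2 — sample covariance matrix, S[i,j] = (1/(n-1)) · Σ_k (x_{k,i} - mean_i) · (x_{k,j} - mean_j), divisor n-1 = 3:
  S[X,X] = ((-0.25)·(-0.25) + (-2.25)·(-2.25) + (-0.25)·(-0.25) + (2.75)·(2.75)) / 3 = 12.75/3 = 4.25
  S[X,Y] = ((-0.25)·(0.25) + (-2.25)·(2.25) + (-0.25)·(1.25) + (2.75)·(-3.75)) / 3 = -15.75/3 = -5.25
  S[Y,Y] = ((0.25)·(0.25) + (2.25)·(2.25) + (1.25)·(1.25) + (-3.75)·(-3.75)) / 3 = 20.75/3 = 6.9167
  S = [[4.25, -5.25],
 [-5.25, 6.9167]].

Step 3 — invert S. det(S) = 4.25·6.9167 - (-5.25)² = 1.8333.
  S^{-1} = (1/det) · [[d, -b], [-b, a]] = [[3.7727, 2.8636],
 [2.8636, 2.3182]].

Step 4 — quadratic form (x̄ - mu_0)^T · S^{-1} · (x̄ - mu_0):
  S^{-1} · (x̄ - mu_0) = (7.7727, 5.8636),
  (x̄ - mu_0)^T · [...] = (2.25)·(7.7727) + (-0.25)·(5.8636) = 16.0227.

Step 5 — scale by n: T² = 4 · 16.0227 = 64.0909.

T² ≈ 64.0909


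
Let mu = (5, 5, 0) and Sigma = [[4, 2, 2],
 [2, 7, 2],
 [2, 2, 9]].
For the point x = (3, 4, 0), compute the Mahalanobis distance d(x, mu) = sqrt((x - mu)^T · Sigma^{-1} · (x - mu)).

Step 1 — centre the observation: (x - mu) = (-2, -1, 0).

Step 2 — invert Sigma (cofactor / det for 3×3, or solve directly):
  Sigma^{-1} = [[0.3138, -0.0745, -0.0532],
 [-0.0745, 0.1702, -0.0213],
 [-0.0532, -0.0213, 0.1277]].

Step 3 — form the quadratic (x - mu)^T · Sigma^{-1} · (x - mu):
  Sigma^{-1} · (x - mu) = (-0.5532, -0.0213, 0.1277).
  (x - mu)^T · [Sigma^{-1} · (x - mu)] = (-2)·(-0.5532) + (-1)·(-0.0213) + (0)·(0.1277) = 1.1277.

Step 4 — take square root: d = √(1.1277) ≈ 1.0619.

d(x, mu) = √(1.1277) ≈ 1.0619


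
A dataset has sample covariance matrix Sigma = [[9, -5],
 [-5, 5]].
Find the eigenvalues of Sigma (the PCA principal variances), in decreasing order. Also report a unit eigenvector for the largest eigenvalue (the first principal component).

Step 1 — characteristic polynomial of 2×2 Sigma:
  det(Sigma - λI) = λ² - trace · λ + det = 0.
  trace = 9 + 5 = 14, det = 9·5 - (-5)² = 20.
Step 2 — discriminant:
  Δ = trace² - 4·det = 196 - 80 = 116.
Step 3 — eigenvalues:
  λ = (trace ± √Δ)/2 = (14 ± 10.7703)/2,
  λ_1 = 12.3852,  λ_2 = 1.6148.

Step 4 — unit eigenvector for λ_1: solve (Sigma - λ_1 I)v = 0. First row:
  (9 - 12.3852)·v_x + (-5)·v_y = 0, i.e. (-3.3852)·v_x + (-5)·v_y = 0,
  so v ∝ (b, λ_1 - a) = (-5, 3.3852); multiply by -1 so the first entry is positive: u = (5, -3.3852).
  ||u|| = √((5)² + (-3.3852)²) = √(36.4593) ≈ 6.0382,
  v_1 = u/||u|| ≈ (0.8281, -0.5606) (||v_1|| = 1).

λ_1 = 12.3852,  λ_2 = 1.6148;  v_1 ≈ (0.8281, -0.5606)


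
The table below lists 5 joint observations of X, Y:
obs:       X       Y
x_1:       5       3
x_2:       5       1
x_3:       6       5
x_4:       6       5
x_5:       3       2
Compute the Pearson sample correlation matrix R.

Step 1 — column means:
  mean(X) = (5 + 5 + 6 + 6 + 3) / 5 = 25/5 = 5
  mean(Y) = (3 + 1 + 5 + 5 + 2) / 5 = 16/5 = 3.2

Step 2 — sample variances and covariances s[i,j] = (1/(n-1)) · Σ_k (x_{k,i} - mean_i) · (x_{k,j} - mean_j), with n-1 = 4:
  s[X,X] = ((0)·(0) + (0)·(0) + (1)·(1) + (1)·(1) + (-2)·(-2)) / 4 = 6/4 = 1.5
  s[X,Y] = ((0)·(-0.2) + (0)·(-2.2) + (1)·(1.8) + (1)·(1.8) + (-2)·(-1.2)) / 4 = 6/4 = 1.5
  s[Y,Y] = ((-0.2)·(-0.2) + (-2.2)·(-2.2) + (1.8)·(1.8) + (1.8)·(1.8) + (-1.2)·(-1.2)) / 4 = 12.8/4 = 3.2
  Sample standard deviations s_i = √(s[i,i]):
  s(X) = √(1.5) = 1.2247
  s(Y) = √(3.2) = 1.7889

Step 3 — r_{ij} = s_{ij} / (s_i · s_j):
  r[X,X] = 1 (diagonal).
  r[X,Y] = 1.5 / (1.2247 · 1.7889) = 1.5 / 2.1909 = 0.6847
  r[Y,Y] = 1 (diagonal).

R is symmetric with unit diagonal. Assembling:

R = [[1, 0.6847],
 [0.6847, 1]]


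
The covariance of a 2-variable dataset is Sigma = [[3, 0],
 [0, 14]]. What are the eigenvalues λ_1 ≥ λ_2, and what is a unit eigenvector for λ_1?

Step 1 — characteristic polynomial of 2×2 Sigma:
  det(Sigma - λI) = λ² - trace · λ + det = 0.
  trace = 3 + 14 = 17, det = 3·14 - (0)² = 42.
Step 2 — discriminant:
  Δ = trace² - 4·det = 289 - 168 = 121.
Step 3 — eigenvalues:
  λ = (trace ± √Δ)/2 = (17 ± 11)/2,
  λ_1 = 14,  λ_2 = 3.

Step 4 — unit eigenvector for λ_1: Sigma is diagonal, so its eigenvectors are the coordinate axes. λ_1 = 14 is the diagonal entry on the second coordinate axis, hence
  v_1 = (0, 1) (||v_1|| = 1).

λ_1 = 14,  λ_2 = 3;  v_1 ≈ (0, 1)


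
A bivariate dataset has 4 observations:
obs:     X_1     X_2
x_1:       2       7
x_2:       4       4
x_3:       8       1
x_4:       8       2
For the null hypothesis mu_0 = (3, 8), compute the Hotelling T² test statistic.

Step 1 — sample mean vector:
  mean(X_1) = (2 + 4 + 8 + 8) / 4 = 22/4 = 5.5
  mean(X_2) = (7 + 4 + 1 + 2) / 4 = 14/4 = 3.5
  x̄ = (5.5, 3.5),  deviation x̄ - mu_0 = (5.5, 3.5) - (3, 8) = (2.5, -4.5).

Step 2 — sample covariance matrix, S[i,j] = (1/(n-1)) · Σ_k (x_{k,i} - mean_i) · (x_{k,j} - mean_j), divisor n-1 = 3:
  S[X_1,X_1] = ((-3.5)·(-3.5) + (-1.5)·(-1.5) + (2.5)·(2.5) + (2.5)·(2.5)) / 3 = 27/3 = 9
  S[X_1,X_2] = ((-3.5)·(3.5) + (-1.5)·(0.5) + (2.5)·(-2.5) + (2.5)·(-1.5)) / 3 = -23/3 = -7.6667
  S[X_2,X_2] = ((3.5)·(3.5) + (0.5)·(0.5) + (-2.5)·(-2.5) + (-1.5)·(-1.5)) / 3 = 21/3 = 7
  S = [[9, -7.6667],
 [-7.6667, 7]].

Step 3 — invert S. det(S) = 9·7 - (-7.6667)² = 4.2222.
  S^{-1} = (1/det) · [[d, -b], [-b, a]] = [[1.6579, 1.8158],
 [1.8158, 2.1316]].

Step 4 — quadratic form (x̄ - mu_0)^T · S^{-1} · (x̄ - mu_0):
  S^{-1} · (x̄ - mu_0) = (-4.0263, -5.0526),
  (x̄ - mu_0)^T · [...] = (2.5)·(-4.0263) + (-4.5)·(-5.0526) = 12.6711.

Step 5 — scale by n: T² = 4 · 12.6711 = 50.6842.

T² ≈ 50.6842


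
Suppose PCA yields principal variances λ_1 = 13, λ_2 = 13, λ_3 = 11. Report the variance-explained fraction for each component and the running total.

Step 1 — total variance = trace(Sigma) = Σ λ_i = 13 + 13 + 11 = 37.

Step 2 — fraction explained by component i = λ_i / Σ λ:
  PC1: 13/37 = 0.3514
  PC2: 13/37 = 0.3514
  PC3: 11/37 = 0.2973

Step 3 — cumulative fraction after k components = (λ_1 + ... + λ_k) / Σ λ:
  k = 1: 13/37 = 0.3514
  k = 2: (13 + 13)/37 = 26/37 = 0.7027
  k = 3: (13 + 13 + 11)/37 = 37/37 = 1

Summary (fraction, with percent):

explained: PC1 0.3514 (35.14%), PC2 0.3514 (35.14%), PC3 0.2973 (29.73%);  cumulative: 0.3514, 0.7027, 1


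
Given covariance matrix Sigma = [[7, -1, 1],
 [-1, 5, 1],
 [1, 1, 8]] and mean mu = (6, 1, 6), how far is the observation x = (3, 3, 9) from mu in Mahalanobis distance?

Step 1 — centre the observation: (x - mu) = (-3, 2, 3).

Step 2 — invert Sigma (cofactor / det for 3×3, or solve directly):
  Sigma^{-1} = [[0.1512, 0.0349, -0.0233],
 [0.0349, 0.2132, -0.031],
 [-0.0233, -0.031, 0.1318]].

Step 3 — form the quadratic (x - mu)^T · Sigma^{-1} · (x - mu):
  Sigma^{-1} · (x - mu) = (-0.4535, 0.2287, 0.4031).
  (x - mu)^T · [Sigma^{-1} · (x - mu)] = (-3)·(-0.4535) + (2)·(0.2287) + (3)·(0.4031) = 3.0271.

Step 4 — take square root: d = √(3.0271) ≈ 1.7399.

d(x, mu) = √(3.0271) ≈ 1.7399


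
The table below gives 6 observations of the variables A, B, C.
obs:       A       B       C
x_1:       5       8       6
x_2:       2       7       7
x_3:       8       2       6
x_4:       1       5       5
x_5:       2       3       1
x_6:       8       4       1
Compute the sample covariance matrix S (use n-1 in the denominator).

Step 1 — column means:
  mean(A) = (5 + 2 + 8 + 1 + 2 + 8) / 6 = 26/6 = 4.3333
  mean(B) = (8 + 7 + 2 + 5 + 3 + 4) / 6 = 29/6 = 4.8333
  mean(C) = (6 + 7 + 6 + 5 + 1 + 1) / 6 = 26/6 = 4.3333

Step 2 — sample covariance S[i,j] = (1/(n-1)) · Σ_k (x_{k,i} - mean_i) · (x_{k,j} - mean_j), with n-1 = 5.
  S[A,A] = ((0.6667)·(0.6667) + (-2.3333)·(-2.3333) + (3.6667)·(3.6667) + (-3.3333)·(-3.3333) + (-2.3333)·(-2.3333) + (3.6667)·(3.6667)) / 5 = 49.3333/5 = 9.8667
  S[A,B] = ((0.6667)·(3.1667) + (-2.3333)·(2.1667) + (3.6667)·(-2.8333) + (-3.3333)·(0.1667) + (-2.3333)·(-1.8333) + (3.6667)·(-0.8333)) / 5 = -12.6667/5 = -2.5333
  S[A,C] = ((0.6667)·(1.6667) + (-2.3333)·(2.6667) + (3.6667)·(1.6667) + (-3.3333)·(0.6667) + (-2.3333)·(-3.3333) + (3.6667)·(-3.3333)) / 5 = -5.6667/5 = -1.1333
  S[B,B] = ((3.1667)·(3.1667) + (2.1667)·(2.1667) + (-2.8333)·(-2.8333) + (0.1667)·(0.1667) + (-1.8333)·(-1.8333) + (-0.8333)·(-0.8333)) / 5 = 26.8333/5 = 5.3667
  S[B,C] = ((3.1667)·(1.6667) + (2.1667)·(2.6667) + (-2.8333)·(1.6667) + (0.1667)·(0.6667) + (-1.8333)·(-3.3333) + (-0.8333)·(-3.3333)) / 5 = 15.3333/5 = 3.0667
  S[C,C] = ((1.6667)·(1.6667) + (2.6667)·(2.6667) + (1.6667)·(1.6667) + (0.6667)·(0.6667) + (-3.3333)·(-3.3333) + (-3.3333)·(-3.3333)) / 5 = 35.3333/5 = 7.0667

S is symmetric (S[j,i] = S[i,j]). Assembling:

S = [[9.8667, -2.5333, -1.1333],
 [-2.5333, 5.3667, 3.0667],
 [-1.1333, 3.0667, 7.0667]]


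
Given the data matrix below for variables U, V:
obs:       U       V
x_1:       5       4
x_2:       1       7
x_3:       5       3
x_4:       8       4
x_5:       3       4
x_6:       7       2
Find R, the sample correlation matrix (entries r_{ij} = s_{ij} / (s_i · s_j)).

Step 1 — column means:
  mean(U) = (5 + 1 + 5 + 8 + 3 + 7) / 6 = 29/6 = 4.8333
  mean(V) = (4 + 7 + 3 + 4 + 4 + 2) / 6 = 24/6 = 4

Step 2 — sample variances and covariances s[i,j] = (1/(n-1)) · Σ_k (x_{k,i} - mean_i) · (x_{k,j} - mean_j), with n-1 = 5:
  s[U,U] = ((0.1667)·(0.1667) + (-3.8333)·(-3.8333) + (0.1667)·(0.1667) + (3.1667)·(3.1667) + (-1.8333)·(-1.8333) + (2.1667)·(2.1667)) / 5 = 32.8333/5 = 6.5667
  s[U,V] = ((0.1667)·(0) + (-3.8333)·(3) + (0.1667)·(-1) + (3.1667)·(0) + (-1.8333)·(0) + (2.1667)·(-2)) / 5 = -16/5 = -3.2
  s[V,V] = ((0)·(0) + (3)·(3) + (-1)·(-1) + (0)·(0) + (0)·(0) + (-2)·(-2)) / 5 = 14/5 = 2.8
  Sample standard deviations s_i = √(s[i,i]):
  s(U) = √(6.5667) = 2.5626
  s(V) = √(2.8) = 1.6733

Step 3 — r_{ij} = s_{ij} / (s_i · s_j):
  r[U,U] = 1 (diagonal).
  r[U,V] = -3.2 / (2.5626 · 1.6733) = -3.2 / 4.288 = -0.7463
  r[V,V] = 1 (diagonal).

R is symmetric with unit diagonal. Assembling:

R = [[1, -0.7463],
 [-0.7463, 1]]
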